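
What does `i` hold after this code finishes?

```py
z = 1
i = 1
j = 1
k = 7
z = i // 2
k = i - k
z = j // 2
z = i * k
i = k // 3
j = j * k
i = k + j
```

-12

z = 1//2 = 0
k = 1-7 = -6
z = 1//2 = 0
z = 1*(-6) = -6
i = (-6)//3 = -2
j = 1*(-6) = -6
i = (-6)+(-6) = -12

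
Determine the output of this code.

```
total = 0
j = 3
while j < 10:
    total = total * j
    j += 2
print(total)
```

0

j=3: total = 0*3 = 0
j=5: total = 0*5 = 0
j=7: total = 0*7 = 0
j=9: total = 0*9 = 0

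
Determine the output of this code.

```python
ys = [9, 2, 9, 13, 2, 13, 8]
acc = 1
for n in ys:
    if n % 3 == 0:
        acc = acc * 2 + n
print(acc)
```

n=9: %3==0, acc = 1*2+9 = 11
n=2: not %3==0
n=9: %3==0, acc = 11*2+9 = 31
n=13: not %3==0
n=2: not %3==0
n=13: not %3==0
n=8: not %3==0

31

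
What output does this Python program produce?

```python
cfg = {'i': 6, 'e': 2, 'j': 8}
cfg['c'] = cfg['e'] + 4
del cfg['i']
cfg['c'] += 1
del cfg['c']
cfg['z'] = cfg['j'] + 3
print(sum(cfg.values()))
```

cfg['c'] = cfg['e']+4 = 6 → {'i': 6, 'e': 2, 'j': 8, 'c': 6}
del 'i' → {'e': 2, 'j': 8, 'c': 6}
cfg['c'] = 6+1 = 7 → {'e': 2, 'j': 8, 'c': 7}
del 'c' → {'e': 2, 'j': 8}
cfg['z'] = cfg['j']+3 = 11 → {'e': 2, 'j': 8, 'z': 11}
sum of values = 21

21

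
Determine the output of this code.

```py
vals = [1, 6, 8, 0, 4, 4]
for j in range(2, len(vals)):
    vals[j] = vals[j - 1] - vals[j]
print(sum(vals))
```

j=2: vals[2] = 6-8 = -2 → [1, 6, -2, 0, 4, 4]
j=3: vals[3] = (-2)-0 = -2 → [1, 6, -2, -2, 4, 4]
j=4: vals[4] = (-2)-4 = -6 → [1, 6, -2, -2, -6, 4]
j=5: vals[5] = (-6)-4 = -10 → [1, 6, -2, -2, -6, -10]
sum = -13

-13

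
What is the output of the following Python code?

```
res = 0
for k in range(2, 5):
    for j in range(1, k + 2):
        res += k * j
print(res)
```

k=2,j=1: res = 0+2 = 2
k=2,j=2: res = 2+4 = 6
k=2,j=3: res = 6+6 = 12
k=3,j=1: res = 12+3 = 15
k=3,j=2: res = 15+6 = 21
k=3,j=3: res = 21+9 = 30
k=3,j=4: res = 30+12 = 42
k=4,j=1: res = 42+4 = 46
k=4,j=2: res = 46+8 = 54
k=4,j=3: res = 54+12 = 66
k=4,j=4: res = 66+16 = 82
k=4,j=5: res = 82+20 = 102

102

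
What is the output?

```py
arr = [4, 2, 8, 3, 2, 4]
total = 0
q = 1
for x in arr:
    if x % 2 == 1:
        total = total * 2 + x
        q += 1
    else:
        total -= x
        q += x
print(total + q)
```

-9

x=4: not odd, total = 0-4 = -4; q=5
x=2: not odd, total = (-4)-2 = -6; q=7
x=8: not odd, total = (-6)-8 = -14; q=15
x=3: odd, total = (-14)*2+3 = -25; q=16
x=2: not odd, total = (-25)-2 = -27; q=18
x=4: not odd, total = (-27)-4 = -31; q=22
total+q = (-31)+22 = -9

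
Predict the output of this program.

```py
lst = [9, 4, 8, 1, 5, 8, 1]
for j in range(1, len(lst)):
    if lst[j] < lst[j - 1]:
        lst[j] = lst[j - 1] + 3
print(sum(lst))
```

126

j=1: 4<9, lst[1] = 9+3 = 12 → [9, 12, 8, 1, 5, 8, 1]
j=2: 8<12, lst[2] = 12+3 = 15 → [9, 12, 15, 1, 5, 8, 1]
j=3: 1<15, lst[3] = 15+3 = 18 → [9, 12, 15, 18, 5, 8, 1]
j=4: 5<18, lst[4] = 18+3 = 21 → [9, 12, 15, 18, 21, 8, 1]
j=5: 8<21, lst[5] = 21+3 = 24 → [9, 12, 15, 18, 21, 24, 1]
j=6: 1<24, lst[6] = 24+3 = 27 → [9, 12, 15, 18, 21, 24, 27]
sum = 126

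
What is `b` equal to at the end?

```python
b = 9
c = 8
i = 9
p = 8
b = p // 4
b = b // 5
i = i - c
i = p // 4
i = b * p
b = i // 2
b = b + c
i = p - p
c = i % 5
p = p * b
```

8

b = 8//4 = 2
b = 2//5 = 0
i = 9-8 = 1
i = 8//4 = 2
i = 0*8 = 0
b = 0//2 = 0
b = 0+8 = 8
i = 8-8 = 0
c = 0%5 = 0
p = 8*8 = 64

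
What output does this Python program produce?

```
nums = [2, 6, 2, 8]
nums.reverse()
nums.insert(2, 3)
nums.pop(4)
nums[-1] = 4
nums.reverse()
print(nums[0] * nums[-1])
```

reverse → [8, 2, 6, 2]
insert 3 at 2 → [8, 2, 3, 6, 2]
pop(4) removes 2 → [8, 2, 3, 6]
nums[-1] = 4 → [8, 2, 3, 4]
reverse → [4, 3, 2, 8]
nums[0]*nums[-1] = 4*8 = 32

32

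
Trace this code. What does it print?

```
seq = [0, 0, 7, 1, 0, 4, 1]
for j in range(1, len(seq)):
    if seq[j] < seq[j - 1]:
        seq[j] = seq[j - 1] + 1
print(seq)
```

j=1: 0>=0, unchanged → [0, 0, 7, 1, 0, 4, 1]
j=2: 7>=0, unchanged → [0, 0, 7, 1, 0, 4, 1]
j=3: 1<7, seq[3] = 7+1 = 8 → [0, 0, 7, 8, 0, 4, 1]
j=4: 0<8, seq[4] = 8+1 = 9 → [0, 0, 7, 8, 9, 4, 1]
j=5: 4<9, seq[5] = 9+1 = 10 → [0, 0, 7, 8, 9, 10, 1]
j=6: 1<10, seq[6] = 10+1 = 11 → [0, 0, 7, 8, 9, 10, 11]

[0, 0, 7, 8, 9, 10, 11]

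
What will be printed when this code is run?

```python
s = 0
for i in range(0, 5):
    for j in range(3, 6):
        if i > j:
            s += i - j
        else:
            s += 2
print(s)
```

i=0,j=3: not 0>3, s = 0+2 = 2
i=0,j=4: not 0>4, s = 2+2 = 4
i=0,j=5: not 0>5, s = 4+2 = 6
i=1,j=3: not 1>3, s = 6+2 = 8
i=1,j=4: not 1>4, s = 8+2 = 10
i=1,j=5: not 1>5, s = 10+2 = 12
i=2,j=3: not 2>3, s = 12+2 = 14
i=2,j=4: not 2>4, s = 14+2 = 16
i=2,j=5: not 2>5, s = 16+2 = 18
i=3,j=3: not 3>3, s = 18+2 = 20
i=3,j=4: not 3>4, s = 20+2 = 22
i=3,j=5: not 3>5, s = 22+2 = 24
i=4,j=3: 4>3, s = 24+1 = 25
i=4,j=4: not 4>4, s = 25+2 = 27
i=4,j=5: not 4>5, s = 27+2 = 29

29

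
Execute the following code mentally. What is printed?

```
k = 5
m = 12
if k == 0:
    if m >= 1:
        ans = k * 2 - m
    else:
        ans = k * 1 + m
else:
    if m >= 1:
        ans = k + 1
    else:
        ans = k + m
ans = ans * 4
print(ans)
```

24

k=5, m=12
k == 0 is False; m >= 1 is True
→ ans = k + 1 = 6
ans = 6*4 = 24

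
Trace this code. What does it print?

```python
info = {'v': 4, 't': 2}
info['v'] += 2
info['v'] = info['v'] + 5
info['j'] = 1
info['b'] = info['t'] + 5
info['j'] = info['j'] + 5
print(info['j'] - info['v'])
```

info['v'] = 4+2 = 6 → {'v': 6, 't': 2}
info['v'] = info['v']+5 = 11 → {'v': 11, 't': 2}
info['j'] = 1 → {'v': 11, 't': 2, 'j': 1}
info['b'] = info['t']+5 = 7 → {'v': 11, 't': 2, 'j': 1, 'b': 7}
info['j'] = info['j']+5 = 6 → {'v': 11, 't': 2, 'j': 6, 'b': 7}
info['j']-info['v'] = 6-11 = -5

-5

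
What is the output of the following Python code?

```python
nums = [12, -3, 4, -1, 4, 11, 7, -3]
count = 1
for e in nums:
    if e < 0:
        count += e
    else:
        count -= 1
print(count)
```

-11

e=12: not <0, count = 1-1 = 0
e=-3: <0, count = 0+(-3) = -3
e=4: not <0, count = (-3)-1 = -4
e=-1: <0, count = (-4)+(-1) = -5
e=4: not <0, count = (-5)-1 = -6
e=11: not <0, count = (-6)-1 = -7
e=7: not <0, count = (-7)-1 = -8
e=-3: <0, count = (-8)+(-3) = -11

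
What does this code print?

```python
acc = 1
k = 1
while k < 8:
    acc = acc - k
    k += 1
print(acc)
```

-27

k=1: acc = 1-1 = 0
k=2: acc = 0-2 = -2
k=3: acc = (-2)-3 = -5
k=4: acc = (-5)-4 = -9
k=5: acc = (-9)-5 = -14
k=6: acc = (-14)-6 = -20
k=7: acc = (-20)-7 = -27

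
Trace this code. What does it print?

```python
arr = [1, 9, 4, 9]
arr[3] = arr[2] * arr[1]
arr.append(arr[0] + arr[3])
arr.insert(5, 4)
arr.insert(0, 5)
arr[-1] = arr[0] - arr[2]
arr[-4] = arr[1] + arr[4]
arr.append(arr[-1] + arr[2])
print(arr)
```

arr[3] = arr[2]*arr[1] = 4*9 = 36 → [1, 9, 4, 36]
append arr[0]+arr[3] = 1+36 = 37 → [1, 9, 4, 36, 37]
insert 4 at 5 → [1, 9, 4, 36, 37, 4]
insert 5 at 0 → [5, 1, 9, 4, 36, 37, 4]
arr[-1] = arr[0]-arr[2] = 5-9 = -4 → [5, 1, 9, 4, 36, 37, -4]
arr[-4] = arr[1]+arr[4] = 1+36 = 37 → [5, 1, 9, 37, 36, 37, -4]
append arr[-1]+arr[2] = (-4)+9 = 5 → [5, 1, 9, 37, 36, 37, -4, 5]

[5, 1, 9, 37, 36, 37, -4, 5]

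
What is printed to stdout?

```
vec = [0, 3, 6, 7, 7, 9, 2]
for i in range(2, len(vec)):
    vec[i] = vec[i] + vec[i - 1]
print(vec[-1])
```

i=2: vec[2] = 6+3 = 9 → [0, 3, 9, 7, 7, 9, 2]
i=3: vec[3] = 7+9 = 16 → [0, 3, 9, 16, 7, 9, 2]
i=4: vec[4] = 7+16 = 23 → [0, 3, 9, 16, 23, 9, 2]
i=5: vec[5] = 9+23 = 32 → [0, 3, 9, 16, 23, 32, 2]
i=6: vec[6] = 2+32 = 34 → [0, 3, 9, 16, 23, 32, 34]

34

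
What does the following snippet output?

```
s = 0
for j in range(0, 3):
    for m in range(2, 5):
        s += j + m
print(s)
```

j=0,m=2: s = 0+2 = 2
j=0,m=3: s = 2+3 = 5
j=0,m=4: s = 5+4 = 9
j=1,m=2: s = 9+3 = 12
j=1,m=3: s = 12+4 = 16
j=1,m=4: s = 16+5 = 21
j=2,m=2: s = 21+4 = 25
j=2,m=3: s = 25+5 = 30
j=2,m=4: s = 30+6 = 36

36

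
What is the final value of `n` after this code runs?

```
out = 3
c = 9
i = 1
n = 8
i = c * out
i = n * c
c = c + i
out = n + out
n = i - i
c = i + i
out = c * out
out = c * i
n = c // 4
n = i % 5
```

2

i = 9*3 = 27
i = 8*9 = 72
c = 9+72 = 81
out = 8+3 = 11
n = 72-72 = 0
c = 72+72 = 144
out = 144*11 = 1584
out = 144*72 = 10368
n = 144//4 = 36
n = 72%5 = 2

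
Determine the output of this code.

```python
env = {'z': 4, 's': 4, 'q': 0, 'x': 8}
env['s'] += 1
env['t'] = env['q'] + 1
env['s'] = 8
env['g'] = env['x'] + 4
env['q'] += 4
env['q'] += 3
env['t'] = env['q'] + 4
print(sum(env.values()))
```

50

env['s'] = 4+1 = 5 → {'z': 4, 's': 5, 'q': 0, 'x': 8}
env['t'] = env['q']+1 = 1 → {'z': 4, 's': 5, 'q': 0, 'x': 8, 't': 1}
env['s'] = 8 → {'z': 4, 's': 8, 'q': 0, 'x': 8, 't': 1}
env['g'] = env['x']+4 = 12 → {'z': 4, 's': 8, 'q': 0, 'x': 8, 't': 1, 'g': 12}
env['q'] = 0+4 = 4 → {'z': 4, 's': 8, 'q': 4, 'x': 8, 't': 1, 'g': 12}
env['q'] = 4+3 = 7 → {'z': 4, 's': 8, 'q': 7, 'x': 8, 't': 1, 'g': 12}
env['t'] = env['q']+4 = 11 → {'z': 4, 's': 8, 'q': 7, 'x': 8, 't': 11, 'g': 12}
sum of values = 50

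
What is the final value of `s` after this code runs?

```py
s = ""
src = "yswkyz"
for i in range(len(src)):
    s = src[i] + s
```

i=0: prepend 'y' → 'y'
i=1: prepend 's' → 'sy'
i=2: prepend 'w' → 'wsy'
i=3: prepend 'k' → 'kwsy'
i=4: prepend 'y' → 'ykwsy'
i=5: prepend 'z' → 'zykwsy'

'zykwsy'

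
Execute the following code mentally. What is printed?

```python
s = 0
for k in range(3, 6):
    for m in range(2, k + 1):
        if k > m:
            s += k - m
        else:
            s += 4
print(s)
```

k=3,m=2: 3>2, s = 0+1 = 1
k=3,m=3: not 3>3, s = 1+4 = 5
k=4,m=2: 4>2, s = 5+2 = 7
k=4,m=3: 4>3, s = 7+1 = 8
k=4,m=4: not 4>4, s = 8+4 = 12
k=5,m=2: 5>2, s = 12+3 = 15
k=5,m=3: 5>3, s = 15+2 = 17
k=5,m=4: 5>4, s = 17+1 = 18
k=5,m=5: not 5>5, s = 18+4 = 22

22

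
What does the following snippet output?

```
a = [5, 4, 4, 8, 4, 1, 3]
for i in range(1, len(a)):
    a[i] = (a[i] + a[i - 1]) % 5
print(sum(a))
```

18

i=1: a[1] = (4+5)%5 = 4 → [5, 4, 4, 8, 4, 1, 3]
i=2: a[2] = (4+4)%5 = 3 → [5, 4, 3, 8, 4, 1, 3]
i=3: a[3] = (8+3)%5 = 1 → [5, 4, 3, 1, 4, 1, 3]
i=4: a[4] = (4+1)%5 = 0 → [5, 4, 3, 1, 0, 1, 3]
i=5: a[5] = (1+0)%5 = 1 → [5, 4, 3, 1, 0, 1, 3]
i=6: a[6] = (3+1)%5 = 4 → [5, 4, 3, 1, 0, 1, 4]
sum = 18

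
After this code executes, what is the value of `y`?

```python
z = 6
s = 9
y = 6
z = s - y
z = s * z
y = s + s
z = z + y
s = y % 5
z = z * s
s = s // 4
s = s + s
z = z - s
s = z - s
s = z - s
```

18

z = 9-6 = 3
z = 9*3 = 27
y = 9+9 = 18
z = 27+18 = 45
s = 18%5 = 3
z = 45*3 = 135
s = 3//4 = 0
s = 0+0 = 0
z = 135-0 = 135
s = 135-0 = 135
s = 135-135 = 0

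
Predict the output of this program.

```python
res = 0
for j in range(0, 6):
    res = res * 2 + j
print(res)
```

57

j=0: res = 0*2+0 = 0
j=1: res = 0*2+1 = 1
j=2: res = 1*2+2 = 4
j=3: res = 4*2+3 = 11
j=4: res = 11*2+4 = 26
j=5: res = 26*2+5 = 57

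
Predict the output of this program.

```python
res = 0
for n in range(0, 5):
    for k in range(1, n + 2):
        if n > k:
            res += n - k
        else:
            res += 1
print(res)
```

19

n=0,k=1: not 0>1, res = 0+1 = 1
n=1,k=1: not 1>1, res = 1+1 = 2
n=1,k=2: not 1>2, res = 2+1 = 3
n=2,k=1: 2>1, res = 3+1 = 4
n=2,k=2: not 2>2, res = 4+1 = 5
n=2,k=3: not 2>3, res = 5+1 = 6
n=3,k=1: 3>1, res = 6+2 = 8
n=3,k=2: 3>2, res = 8+1 = 9
n=3,k=3: not 3>3, res = 9+1 = 10
n=3,k=4: not 3>4, res = 10+1 = 11
n=4,k=1: 4>1, res = 11+3 = 14
n=4,k=2: 4>2, res = 14+2 = 16
n=4,k=3: 4>3, res = 16+1 = 17
n=4,k=4: not 4>4, res = 17+1 = 18
n=4,k=5: not 4>5, res = 18+1 = 19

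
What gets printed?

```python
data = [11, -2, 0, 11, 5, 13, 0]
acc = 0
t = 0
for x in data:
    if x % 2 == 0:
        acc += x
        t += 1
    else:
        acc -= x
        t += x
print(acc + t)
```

x=11: not even, acc = 0-11 = -11; t=11
x=-2: even, acc = (-11)+(-2) = -13; t=12
x=0: even, acc = (-13)+0 = -13; t=13
x=11: not even, acc = (-13)-11 = -24; t=24
x=5: not even, acc = (-24)-5 = -29; t=29
x=13: not even, acc = (-29)-13 = -42; t=42
x=0: even, acc = (-42)+0 = -42; t=43
acc+t = (-42)+43 = 1

1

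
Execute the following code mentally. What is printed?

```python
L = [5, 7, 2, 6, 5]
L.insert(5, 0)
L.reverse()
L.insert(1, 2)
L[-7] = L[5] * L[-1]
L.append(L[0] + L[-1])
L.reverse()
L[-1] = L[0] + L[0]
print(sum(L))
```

147

insert 0 at 5 → [5, 7, 2, 6, 5, 0]
reverse → [0, 5, 6, 2, 7, 5]
insert 2 at 1 → [0, 2, 5, 6, 2, 7, 5]
L[-7] = L[5]*L[-1] = 7*5 = 35 → [35, 2, 5, 6, 2, 7, 5]
append L[0]+L[-1] = 35+5 = 40 → [35, 2, 5, 6, 2, 7, 5, 40]
reverse → [40, 5, 7, 2, 6, 5, 2, 35]
L[-1] = L[0]+L[0] = 40+40 = 80 → [40, 5, 7, 2, 6, 5, 2, 80]
sum = 147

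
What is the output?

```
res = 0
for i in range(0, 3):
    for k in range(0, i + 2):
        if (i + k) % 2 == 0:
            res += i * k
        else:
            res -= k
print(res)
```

-2

i=0,k=0: even sum, res = 0+0 = 0
i=0,k=1: odd sum, res = 0-1 = -1
i=1,k=0: odd sum, res = (-1)-0 = -1
i=1,k=1: even sum, res = (-1)+1 = 0
i=1,k=2: odd sum, res = 0-2 = -2
i=2,k=0: even sum, res = (-2)+0 = -2
i=2,k=1: odd sum, res = (-2)-1 = -3
i=2,k=2: even sum, res = (-3)+4 = 1
i=2,k=3: odd sum, res = 1-3 = -2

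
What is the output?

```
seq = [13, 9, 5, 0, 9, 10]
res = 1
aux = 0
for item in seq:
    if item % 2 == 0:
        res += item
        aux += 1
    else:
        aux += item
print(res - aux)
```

item=13: not even; aux=13
item=9: not even; aux=22
item=5: not even; aux=27
item=0: even, res = 1+0 = 1; aux=28
item=9: not even; aux=37
item=10: even, res = 1+10 = 11; aux=38
res-aux = 11-38 = -27

-27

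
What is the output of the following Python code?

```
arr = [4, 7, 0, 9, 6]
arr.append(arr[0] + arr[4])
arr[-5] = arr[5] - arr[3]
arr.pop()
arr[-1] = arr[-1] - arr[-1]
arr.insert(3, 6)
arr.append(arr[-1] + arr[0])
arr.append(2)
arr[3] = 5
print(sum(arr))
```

25

append arr[0]+arr[4] = 4+6 = 10 → [4, 7, 0, 9, 6, 10]
arr[-5] = arr[5]-arr[3] = 10-9 = 1 → [4, 1, 0, 9, 6, 10]
pop() removes 10 → [4, 1, 0, 9, 6]
arr[-1] = arr[-1]-arr[-1] = 6-6 = 0 → [4, 1, 0, 9, 0]
insert 6 at 3 → [4, 1, 0, 6, 9, 0]
append arr[-1]+arr[0] = 0+4 = 4 → [4, 1, 0, 6, 9, 0, 4]
append 2 → [4, 1, 0, 6, 9, 0, 4, 2]
arr[3] = 5 → [4, 1, 0, 5, 9, 0, 4, 2]
sum = 25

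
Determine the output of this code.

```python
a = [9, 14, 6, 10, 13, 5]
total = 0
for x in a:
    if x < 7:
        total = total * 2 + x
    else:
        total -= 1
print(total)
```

5

x=9: not <7, total = 0-1 = -1
x=14: not <7, total = (-1)-1 = -2
x=6: <7, total = (-2)*2+6 = 2
x=10: not <7, total = 2-1 = 1
x=13: not <7, total = 1-1 = 0
x=5: <7, total = 0*2+5 = 5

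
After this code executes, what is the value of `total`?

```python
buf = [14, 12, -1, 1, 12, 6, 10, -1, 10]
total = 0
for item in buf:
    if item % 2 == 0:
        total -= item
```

item=14: even, total = 0-14 = -14
item=12: even, total = (-14)-12 = -26
item=-1: not even
item=1: not even
item=12: even, total = (-26)-12 = -38
item=6: even, total = (-38)-6 = -44
item=10: even, total = (-44)-10 = -54
item=-1: not even
item=10: even, total = (-54)-10 = -64

-64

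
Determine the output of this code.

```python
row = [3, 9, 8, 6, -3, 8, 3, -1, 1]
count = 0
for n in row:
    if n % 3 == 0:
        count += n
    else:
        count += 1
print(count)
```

n=3: %3==0, count = 0+3 = 3
n=9: %3==0, count = 3+9 = 12
n=8: not %3==0, count = 12+1 = 13
n=6: %3==0, count = 13+6 = 19
n=-3: %3==0, count = 19+(-3) = 16
n=8: not %3==0, count = 16+1 = 17
n=3: %3==0, count = 17+3 = 20
n=-1: not %3==0, count = 20+1 = 21
n=1: not %3==0, count = 21+1 = 22

22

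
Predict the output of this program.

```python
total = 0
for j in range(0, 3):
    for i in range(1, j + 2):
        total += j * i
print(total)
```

j=0,i=1: total = 0+0 = 0
j=1,i=1: total = 0+1 = 1
j=1,i=2: total = 1+2 = 3
j=2,i=1: total = 3+2 = 5
j=2,i=2: total = 5+4 = 9
j=2,i=3: total = 9+6 = 15

15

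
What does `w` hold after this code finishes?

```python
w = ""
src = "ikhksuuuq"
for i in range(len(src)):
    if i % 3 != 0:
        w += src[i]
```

'khsuuq'

i=0: skip
i=1: add 'k' → 'k'
i=2: add 'h' → 'kh'
i=3: skip
i=4: add 's' → 'khs'
i=5: add 'u' → 'khsu'
i=6: skip
i=7: add 'u' → 'khsuu'
i=8: add 'q' → 'khsuuq'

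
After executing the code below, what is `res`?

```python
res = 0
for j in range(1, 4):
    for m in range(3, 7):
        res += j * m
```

j=1,m=3: res = 0+3 = 3
j=1,m=4: res = 3+4 = 7
j=1,m=5: res = 7+5 = 12
j=1,m=6: res = 12+6 = 18
j=2,m=3: res = 18+6 = 24
j=2,m=4: res = 24+8 = 32
j=2,m=5: res = 32+10 = 42
j=2,m=6: res = 42+12 = 54
j=3,m=3: res = 54+9 = 63
j=3,m=4: res = 63+12 = 75
j=3,m=5: res = 75+15 = 90
j=3,m=6: res = 90+18 = 108

108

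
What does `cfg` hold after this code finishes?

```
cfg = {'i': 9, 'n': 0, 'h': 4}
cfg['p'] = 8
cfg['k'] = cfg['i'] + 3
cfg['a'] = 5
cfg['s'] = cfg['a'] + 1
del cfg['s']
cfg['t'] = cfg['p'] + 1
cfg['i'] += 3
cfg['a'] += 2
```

cfg['p'] = 8 → {'i': 9, 'n': 0, 'h': 4, 'p': 8}
cfg['k'] = cfg['i']+3 = 12 → {'i': 9, 'n': 0, 'h': 4, 'p': 8, 'k': 12}
cfg['a'] = 5 → {'i': 9, 'n': 0, 'h': 4, 'p': 8, 'k': 12, 'a': 5}
cfg['s'] = cfg['a']+1 = 6 → {'i': 9, 'n': 0, 'h': 4, 'p': 8, 'k': 12, 'a': 5, 's': 6}
del 's' → {'i': 9, 'n': 0, 'h': 4, 'p': 8, 'k': 12, 'a': 5}
cfg['t'] = cfg['p']+1 = 9 → {'i': 9, 'n': 0, 'h': 4, 'p': 8, 'k': 12, 'a': 5, 't': 9}
cfg['i'] = 9+3 = 12 → {'i': 12, 'n': 0, 'h': 4, 'p': 8, 'k': 12, 'a': 5, 't': 9}
cfg['a'] = 5+2 = 7 → {'i': 12, 'n': 0, 'h': 4, 'p': 8, 'k': 12, 'a': 7, 't': 9}

{'i': 12, 'n': 0, 'h': 4, 'p': 8, 'k': 12, 'a': 7, 't': 9}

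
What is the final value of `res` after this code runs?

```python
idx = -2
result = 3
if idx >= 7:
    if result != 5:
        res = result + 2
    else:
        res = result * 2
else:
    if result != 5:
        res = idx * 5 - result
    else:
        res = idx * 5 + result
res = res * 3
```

idx=-2, result=3
idx >= 7 is False; result != 5 is True
→ res = idx * 5 - result = -13
res = (-13)*3 = -39

-39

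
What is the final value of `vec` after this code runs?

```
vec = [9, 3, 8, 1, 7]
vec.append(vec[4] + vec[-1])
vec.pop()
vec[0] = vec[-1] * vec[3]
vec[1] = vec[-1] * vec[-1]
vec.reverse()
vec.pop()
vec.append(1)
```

append vec[4]+vec[-1] = 7+7 = 14 → [9, 3, 8, 1, 7, 14]
pop() removes 14 → [9, 3, 8, 1, 7]
vec[0] = vec[-1]*vec[3] = 7*1 = 7 → [7, 3, 8, 1, 7]
vec[1] = vec[-1]*vec[-1] = 7*7 = 49 → [7, 49, 8, 1, 7]
reverse → [7, 1, 8, 49, 7]
pop() removes 7 → [7, 1, 8, 49]
append 1 → [7, 1, 8, 49, 1]

[7, 1, 8, 49, 1]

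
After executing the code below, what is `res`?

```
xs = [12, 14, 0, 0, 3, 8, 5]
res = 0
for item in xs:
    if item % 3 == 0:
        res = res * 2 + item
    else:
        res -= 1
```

89

item=12: %3==0, res = 0*2+12 = 12
item=14: not %3==0, res = 12-1 = 11
item=0: %3==0, res = 11*2+0 = 22
item=0: %3==0, res = 22*2+0 = 44
item=3: %3==0, res = 44*2+3 = 91
item=8: not %3==0, res = 91-1 = 90
item=5: not %3==0, res = 90-1 = 89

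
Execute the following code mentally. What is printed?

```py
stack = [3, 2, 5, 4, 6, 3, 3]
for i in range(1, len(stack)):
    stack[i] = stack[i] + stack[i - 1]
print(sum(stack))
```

101

i=1: stack[1] = 2+3 = 5 → [3, 5, 5, 4, 6, 3, 3]
i=2: stack[2] = 5+5 = 10 → [3, 5, 10, 4, 6, 3, 3]
i=3: stack[3] = 4+10 = 14 → [3, 5, 10, 14, 6, 3, 3]
i=4: stack[4] = 6+14 = 20 → [3, 5, 10, 14, 20, 3, 3]
i=5: stack[5] = 3+20 = 23 → [3, 5, 10, 14, 20, 23, 3]
i=6: stack[6] = 3+23 = 26 → [3, 5, 10, 14, 20, 23, 26]
sum = 101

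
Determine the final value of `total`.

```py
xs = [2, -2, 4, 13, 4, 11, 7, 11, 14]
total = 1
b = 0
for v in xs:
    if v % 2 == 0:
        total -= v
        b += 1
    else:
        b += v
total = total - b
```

v=2: even, total = 1-2 = -1; b=1
v=-2: even, total = (-1)-(-2) = 1; b=2
v=4: even, total = 1-4 = -3; b=3
v=13: not even; b=16
v=4: even, total = (-3)-4 = -7; b=17
v=11: not even; b=28
v=7: not even; b=35
v=11: not even; b=46
v=14: even, total = (-7)-14 = -21; b=47
total-b = (-21)-47 = -68

-68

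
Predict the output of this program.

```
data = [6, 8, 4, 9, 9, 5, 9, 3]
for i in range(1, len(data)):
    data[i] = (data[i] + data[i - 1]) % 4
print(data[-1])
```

i=1: data[1] = (8+6)%4 = 2 → [6, 2, 4, 9, 9, 5, 9, 3]
i=2: data[2] = (4+2)%4 = 2 → [6, 2, 2, 9, 9, 5, 9, 3]
i=3: data[3] = (9+2)%4 = 3 → [6, 2, 2, 3, 9, 5, 9, 3]
i=4: data[4] = (9+3)%4 = 0 → [6, 2, 2, 3, 0, 5, 9, 3]
i=5: data[5] = (5+0)%4 = 1 → [6, 2, 2, 3, 0, 1, 9, 3]
i=6: data[6] = (9+1)%4 = 2 → [6, 2, 2, 3, 0, 1, 2, 3]
i=7: data[7] = (3+2)%4 = 1 → [6, 2, 2, 3, 0, 1, 2, 1]

1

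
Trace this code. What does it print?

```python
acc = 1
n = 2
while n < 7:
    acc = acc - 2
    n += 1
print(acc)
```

-9

n=2: acc = 1-2 = -1
n=3: acc = (-1)-2 = -3
n=4: acc = (-3)-2 = -5
n=5: acc = (-5)-2 = -7
n=6: acc = (-7)-2 = -9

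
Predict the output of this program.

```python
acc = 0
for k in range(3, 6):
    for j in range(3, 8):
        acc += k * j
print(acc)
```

k=3,j=3: acc = 0+9 = 9
k=3,j=4: acc = 9+12 = 21
k=3,j=5: acc = 21+15 = 36
k=3,j=6: acc = 36+18 = 54
k=3,j=7: acc = 54+21 = 75
k=4,j=3: acc = 75+12 = 87
k=4,j=4: acc = 87+16 = 103
k=4,j=5: acc = 103+20 = 123
k=4,j=6: acc = 123+24 = 147
k=4,j=7: acc = 147+28 = 175
k=5,j=3: acc = 175+15 = 190
k=5,j=4: acc = 190+20 = 210
k=5,j=5: acc = 210+25 = 235
k=5,j=6: acc = 235+30 = 265
k=5,j=7: acc = 265+35 = 300

300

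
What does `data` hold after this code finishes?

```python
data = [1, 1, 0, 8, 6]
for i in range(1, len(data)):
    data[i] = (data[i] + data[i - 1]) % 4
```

[1, 2, 2, 2, 0]

i=1: data[1] = (1+1)%4 = 2 → [1, 2, 0, 8, 6]
i=2: data[2] = (0+2)%4 = 2 → [1, 2, 2, 8, 6]
i=3: data[3] = (8+2)%4 = 2 → [1, 2, 2, 2, 6]
i=4: data[4] = (6+2)%4 = 0 → [1, 2, 2, 2, 0]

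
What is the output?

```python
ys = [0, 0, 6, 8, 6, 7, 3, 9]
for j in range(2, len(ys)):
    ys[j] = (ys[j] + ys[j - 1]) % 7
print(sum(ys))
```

j=2: ys[2] = (6+0)%7 = 6 → [0, 0, 6, 8, 6, 7, 3, 9]
j=3: ys[3] = (8+6)%7 = 0 → [0, 0, 6, 0, 6, 7, 3, 9]
j=4: ys[4] = (6+0)%7 = 6 → [0, 0, 6, 0, 6, 7, 3, 9]
j=5: ys[5] = (7+6)%7 = 6 → [0, 0, 6, 0, 6, 6, 3, 9]
j=6: ys[6] = (3+6)%7 = 2 → [0, 0, 6, 0, 6, 6, 2, 9]
j=7: ys[7] = (9+2)%7 = 4 → [0, 0, 6, 0, 6, 6, 2, 4]
sum = 24

24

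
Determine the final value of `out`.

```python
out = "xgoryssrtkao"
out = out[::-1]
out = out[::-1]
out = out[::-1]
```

reverse → 'oaktrssyrogx'
reverse → 'xgoryssrtkao'
reverse → 'oaktrssyrogx'

'oaktrssyrogx'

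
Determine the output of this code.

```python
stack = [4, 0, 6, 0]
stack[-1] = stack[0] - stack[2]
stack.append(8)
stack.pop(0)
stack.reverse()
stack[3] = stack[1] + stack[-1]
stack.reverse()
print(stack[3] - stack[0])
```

stack[-1] = stack[0]-stack[2] = 4-6 = -2 → [4, 0, 6, -2]
append 8 → [4, 0, 6, -2, 8]
pop(0) removes 4 → [0, 6, -2, 8]
reverse → [8, -2, 6, 0]
stack[3] = stack[1]+stack[-1] = (-2)+0 = -2 → [8, -2, 6, -2]
reverse → [-2, 6, -2, 8]
stack[3]-stack[0] = 8-(-2) = 10

10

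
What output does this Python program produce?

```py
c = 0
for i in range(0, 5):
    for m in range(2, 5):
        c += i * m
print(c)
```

90

i=0,m=2: c = 0+0 = 0
i=0,m=3: c = 0+0 = 0
i=0,m=4: c = 0+0 = 0
i=1,m=2: c = 0+2 = 2
i=1,m=3: c = 2+3 = 5
i=1,m=4: c = 5+4 = 9
i=2,m=2: c = 9+4 = 13
i=2,m=3: c = 13+6 = 19
i=2,m=4: c = 19+8 = 27
i=3,m=2: c = 27+6 = 33
i=3,m=3: c = 33+9 = 42
i=3,m=4: c = 42+12 = 54
i=4,m=2: c = 54+8 = 62
i=4,m=3: c = 62+12 = 74
i=4,m=4: c = 74+16 = 90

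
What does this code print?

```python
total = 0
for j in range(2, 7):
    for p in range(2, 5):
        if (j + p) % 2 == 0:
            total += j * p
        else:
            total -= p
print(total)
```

j=2,p=2: even sum, total = 0+4 = 4
j=2,p=3: odd sum, total = 4-3 = 1
j=2,p=4: even sum, total = 1+8 = 9
j=3,p=2: odd sum, total = 9-2 = 7
j=3,p=3: even sum, total = 7+9 = 16
j=3,p=4: odd sum, total = 16-4 = 12
j=4,p=2: even sum, total = 12+8 = 20
j=4,p=3: odd sum, total = 20-3 = 17
j=4,p=4: even sum, total = 17+16 = 33
j=5,p=2: odd sum, total = 33-2 = 31
j=5,p=3: even sum, total = 31+15 = 46
j=5,p=4: odd sum, total = 46-4 = 42
j=6,p=2: even sum, total = 42+12 = 54
j=6,p=3: odd sum, total = 54-3 = 51
j=6,p=4: even sum, total = 51+24 = 75

75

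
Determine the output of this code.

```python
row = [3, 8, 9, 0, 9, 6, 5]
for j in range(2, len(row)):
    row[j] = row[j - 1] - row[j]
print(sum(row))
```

j=2: row[2] = 8-9 = -1 → [3, 8, -1, 0, 9, 6, 5]
j=3: row[3] = (-1)-0 = -1 → [3, 8, -1, -1, 9, 6, 5]
j=4: row[4] = (-1)-9 = -10 → [3, 8, -1, -1, -10, 6, 5]
j=5: row[5] = (-10)-6 = -16 → [3, 8, -1, -1, -10, -16, 5]
j=6: row[6] = (-16)-5 = -21 → [3, 8, -1, -1, -10, -16, -21]
sum = -38

-38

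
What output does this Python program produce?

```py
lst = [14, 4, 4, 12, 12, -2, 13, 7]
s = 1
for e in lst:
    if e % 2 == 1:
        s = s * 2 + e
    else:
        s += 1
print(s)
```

e=14: not odd, s = 1+1 = 2
e=4: not odd, s = 2+1 = 3
e=4: not odd, s = 3+1 = 4
e=12: not odd, s = 4+1 = 5
e=12: not odd, s = 5+1 = 6
e=-2: not odd, s = 6+1 = 7
e=13: odd, s = 7*2+13 = 27
e=7: odd, s = 27*2+7 = 61

61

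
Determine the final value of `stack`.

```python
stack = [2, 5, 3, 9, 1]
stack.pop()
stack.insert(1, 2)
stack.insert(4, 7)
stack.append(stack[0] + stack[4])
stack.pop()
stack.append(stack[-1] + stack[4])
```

pop() removes 1 → [2, 5, 3, 9]
insert 2 at 1 → [2, 2, 5, 3, 9]
insert 7 at 4 → [2, 2, 5, 3, 7, 9]
append stack[0]+stack[4] = 2+7 = 9 → [2, 2, 5, 3, 7, 9, 9]
pop() removes 9 → [2, 2, 5, 3, 7, 9]
append stack[-1]+stack[4] = 9+7 = 16 → [2, 2, 5, 3, 7, 9, 16]

[2, 2, 5, 3, 7, 9, 16]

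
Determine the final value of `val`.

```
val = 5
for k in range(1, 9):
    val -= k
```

-31

k=1: val = 5-1 = 4
k=2: val = 4-2 = 2
k=3: val = 2-3 = -1
k=4: val = (-1)-4 = -5
k=5: val = (-5)-5 = -10
k=6: val = (-10)-6 = -16
k=7: val = (-16)-7 = -23
k=8: val = (-23)-8 = -31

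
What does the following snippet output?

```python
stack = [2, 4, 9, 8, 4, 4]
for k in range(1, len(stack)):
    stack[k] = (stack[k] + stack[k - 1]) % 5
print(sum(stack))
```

k=1: stack[1] = (4+2)%5 = 1 → [2, 1, 9, 8, 4, 4]
k=2: stack[2] = (9+1)%5 = 0 → [2, 1, 0, 8, 4, 4]
k=3: stack[3] = (8+0)%5 = 3 → [2, 1, 0, 3, 4, 4]
k=4: stack[4] = (4+3)%5 = 2 → [2, 1, 0, 3, 2, 4]
k=5: stack[5] = (4+2)%5 = 1 → [2, 1, 0, 3, 2, 1]
sum = 9

9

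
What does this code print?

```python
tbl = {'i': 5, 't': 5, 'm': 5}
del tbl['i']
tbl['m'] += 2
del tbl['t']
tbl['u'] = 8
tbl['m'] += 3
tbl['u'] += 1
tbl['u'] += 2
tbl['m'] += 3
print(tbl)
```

del 'i' → {'t': 5, 'm': 5}
tbl['m'] = 5+2 = 7 → {'t': 5, 'm': 7}
del 't' → {'m': 7}
tbl['u'] = 8 → {'m': 7, 'u': 8}
tbl['m'] = 7+3 = 10 → {'m': 10, 'u': 8}
tbl['u'] = 8+1 = 9 → {'m': 10, 'u': 9}
tbl['u'] = 9+2 = 11 → {'m': 10, 'u': 11}
tbl['m'] = 10+3 = 13 → {'m': 13, 'u': 11}

{'m': 13, 'u': 11}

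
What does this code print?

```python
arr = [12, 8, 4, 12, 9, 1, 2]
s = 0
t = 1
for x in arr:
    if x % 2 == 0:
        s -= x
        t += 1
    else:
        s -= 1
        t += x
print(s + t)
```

x=12: even, s = 0-12 = -12; t=2
x=8: even, s = (-12)-8 = -20; t=3
x=4: even, s = (-20)-4 = -24; t=4
x=12: even, s = (-24)-12 = -36; t=5
x=9: not even, s = (-36)-1 = -37; t=14
x=1: not even, s = (-37)-1 = -38; t=15
x=2: even, s = (-38)-2 = -40; t=16
s+t = (-40)+16 = -24

-24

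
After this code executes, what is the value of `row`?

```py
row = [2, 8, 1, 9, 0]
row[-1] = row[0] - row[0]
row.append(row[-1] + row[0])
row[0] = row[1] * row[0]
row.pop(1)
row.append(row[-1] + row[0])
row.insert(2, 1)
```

[16, 1, 1, 9, 0, 2, 18]

row[-1] = row[0]-row[0] = 2-2 = 0 → [2, 8, 1, 9, 0]
append row[-1]+row[0] = 0+2 = 2 → [2, 8, 1, 9, 0, 2]
row[0] = row[1]*row[0] = 8*2 = 16 → [16, 8, 1, 9, 0, 2]
pop(1) removes 8 → [16, 1, 9, 0, 2]
append row[-1]+row[0] = 2+16 = 18 → [16, 1, 9, 0, 2, 18]
insert 1 at 2 → [16, 1, 1, 9, 0, 2, 18]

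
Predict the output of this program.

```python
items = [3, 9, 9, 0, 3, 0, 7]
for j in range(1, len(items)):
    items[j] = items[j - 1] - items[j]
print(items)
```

j=1: items[1] = 3-9 = -6 → [3, -6, 9, 0, 3, 0, 7]
j=2: items[2] = (-6)-9 = -15 → [3, -6, -15, 0, 3, 0, 7]
j=3: items[3] = (-15)-0 = -15 → [3, -6, -15, -15, 3, 0, 7]
j=4: items[4] = (-15)-3 = -18 → [3, -6, -15, -15, -18, 0, 7]
j=5: items[5] = (-18)-0 = -18 → [3, -6, -15, -15, -18, -18, 7]
j=6: items[6] = (-18)-7 = -25 → [3, -6, -15, -15, -18, -18, -25]

[3, -6, -15, -15, -18, -18, -25]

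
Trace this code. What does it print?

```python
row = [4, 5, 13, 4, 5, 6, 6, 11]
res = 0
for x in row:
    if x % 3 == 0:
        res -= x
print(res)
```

x=4: not %3==0
x=5: not %3==0
x=13: not %3==0
x=4: not %3==0
x=5: not %3==0
x=6: %3==0, res = 0-6 = -6
x=6: %3==0, res = (-6)-6 = -12
x=11: not %3==0

-12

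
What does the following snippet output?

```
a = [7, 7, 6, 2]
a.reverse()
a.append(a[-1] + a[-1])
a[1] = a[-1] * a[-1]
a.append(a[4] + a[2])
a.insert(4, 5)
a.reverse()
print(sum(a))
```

252

reverse → [2, 6, 7, 7]
append a[-1]+a[-1] = 7+7 = 14 → [2, 6, 7, 7, 14]
a[1] = a[-1]*a[-1] = 14*14 = 196 → [2, 196, 7, 7, 14]
append a[4]+a[2] = 14+7 = 21 → [2, 196, 7, 7, 14, 21]
insert 5 at 4 → [2, 196, 7, 7, 5, 14, 21]
reverse → [21, 14, 5, 7, 7, 196, 2]
sum = 252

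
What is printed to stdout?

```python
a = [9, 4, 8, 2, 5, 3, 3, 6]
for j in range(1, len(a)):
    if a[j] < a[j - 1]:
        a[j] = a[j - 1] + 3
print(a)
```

j=1: 4<9, a[1] = 9+3 = 12 → [9, 12, 8, 2, 5, 3, 3, 6]
j=2: 8<12, a[2] = 12+3 = 15 → [9, 12, 15, 2, 5, 3, 3, 6]
j=3: 2<15, a[3] = 15+3 = 18 → [9, 12, 15, 18, 5, 3, 3, 6]
j=4: 5<18, a[4] = 18+3 = 21 → [9, 12, 15, 18, 21, 3, 3, 6]
j=5: 3<21, a[5] = 21+3 = 24 → [9, 12, 15, 18, 21, 24, 3, 6]
j=6: 3<24, a[6] = 24+3 = 27 → [9, 12, 15, 18, 21, 24, 27, 6]
j=7: 6<27, a[7] = 27+3 = 30 → [9, 12, 15, 18, 21, 24, 27, 30]

[9, 12, 15, 18, 21, 24, 27, 30]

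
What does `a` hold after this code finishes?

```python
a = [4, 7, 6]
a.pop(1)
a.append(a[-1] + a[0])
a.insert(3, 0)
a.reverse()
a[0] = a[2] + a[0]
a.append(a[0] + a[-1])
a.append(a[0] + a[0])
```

[6, 10, 6, 4, 10, 12]

pop(1) removes 7 → [4, 6]
append a[-1]+a[0] = 6+4 = 10 → [4, 6, 10]
insert 0 at 3 → [4, 6, 10, 0]
reverse → [0, 10, 6, 4]
a[0] = a[2]+a[0] = 6+0 = 6 → [6, 10, 6, 4]
append a[0]+a[-1] = 6+4 = 10 → [6, 10, 6, 4, 10]
append a[0]+a[0] = 6+6 = 12 → [6, 10, 6, 4, 10, 12]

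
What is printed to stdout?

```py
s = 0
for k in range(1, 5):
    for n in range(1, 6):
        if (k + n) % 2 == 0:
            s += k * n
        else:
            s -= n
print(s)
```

k=1,n=1: even sum, s = 0+1 = 1
k=1,n=2: odd sum, s = 1-2 = -1
k=1,n=3: even sum, s = (-1)+3 = 2
k=1,n=4: odd sum, s = 2-4 = -2
k=1,n=5: even sum, s = (-2)+5 = 3
k=2,n=1: odd sum, s = 3-1 = 2
k=2,n=2: even sum, s = 2+4 = 6
k=2,n=3: odd sum, s = 6-3 = 3
k=2,n=4: even sum, s = 3+8 = 11
k=2,n=5: odd sum, s = 11-5 = 6
k=3,n=1: even sum, s = 6+3 = 9
k=3,n=2: odd sum, s = 9-2 = 7
k=3,n=3: even sum, s = 7+9 = 16
k=3,n=4: odd sum, s = 16-4 = 12
k=3,n=5: even sum, s = 12+15 = 27
k=4,n=1: odd sum, s = 27-1 = 26
k=4,n=2: even sum, s = 26+8 = 34
k=4,n=3: odd sum, s = 34-3 = 31
k=4,n=4: even sum, s = 31+16 = 47
k=4,n=5: odd sum, s = 47-5 = 42

42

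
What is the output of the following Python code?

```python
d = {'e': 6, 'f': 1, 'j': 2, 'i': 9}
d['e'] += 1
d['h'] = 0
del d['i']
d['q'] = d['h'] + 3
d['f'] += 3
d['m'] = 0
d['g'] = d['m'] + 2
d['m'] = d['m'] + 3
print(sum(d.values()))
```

d['e'] = 6+1 = 7 → {'e': 7, 'f': 1, 'j': 2, 'i': 9}
d['h'] = 0 → {'e': 7, 'f': 1, 'j': 2, 'i': 9, 'h': 0}
del 'i' → {'e': 7, 'f': 1, 'j': 2, 'h': 0}
d['q'] = d['h']+3 = 3 → {'e': 7, 'f': 1, 'j': 2, 'h': 0, 'q': 3}
d['f'] = 1+3 = 4 → {'e': 7, 'f': 4, 'j': 2, 'h': 0, 'q': 3}
d['m'] = 0 → {'e': 7, 'f': 4, 'j': 2, 'h': 0, 'q': 3, 'm': 0}
d['g'] = d['m']+2 = 2 → {'e': 7, 'f': 4, 'j': 2, 'h': 0, 'q': 3, 'm': 0, 'g': 2}
d['m'] = d['m']+3 = 3 → {'e': 7, 'f': 4, 'j': 2, 'h': 0, 'q': 3, 'm': 3, 'g': 2}
sum of values = 21

21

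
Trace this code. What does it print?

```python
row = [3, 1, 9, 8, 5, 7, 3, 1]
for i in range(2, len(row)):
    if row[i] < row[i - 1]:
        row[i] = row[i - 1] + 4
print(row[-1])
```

29

i=2: 9>=1, unchanged → [3, 1, 9, 8, 5, 7, 3, 1]
i=3: 8<9, row[3] = 9+4 = 13 → [3, 1, 9, 13, 5, 7, 3, 1]
i=4: 5<13, row[4] = 13+4 = 17 → [3, 1, 9, 13, 17, 7, 3, 1]
i=5: 7<17, row[5] = 17+4 = 21 → [3, 1, 9, 13, 17, 21, 3, 1]
i=6: 3<21, row[6] = 21+4 = 25 → [3, 1, 9, 13, 17, 21, 25, 1]
i=7: 1<25, row[7] = 25+4 = 29 → [3, 1, 9, 13, 17, 21, 25, 29]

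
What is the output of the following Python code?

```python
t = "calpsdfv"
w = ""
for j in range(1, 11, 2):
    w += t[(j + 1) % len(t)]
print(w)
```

lsfcl

j=1: add t[2]='l' → 'l'
j=3: add t[4]='s' → 'ls'
j=5: add t[6]='f' → 'lsf'
j=7: add t[0]='c' → 'lsfc'
j=9: add t[2]='l' → 'lsfcl'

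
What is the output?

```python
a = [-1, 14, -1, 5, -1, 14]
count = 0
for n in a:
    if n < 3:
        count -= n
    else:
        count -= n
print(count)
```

n=-1: <3, count = 0-(-1) = 1
n=14: not <3, count = 1-14 = -13
n=-1: <3, count = (-13)-(-1) = -12
n=5: not <3, count = (-12)-5 = -17
n=-1: <3, count = (-17)-(-1) = -16
n=14: not <3, count = (-16)-14 = -30

-30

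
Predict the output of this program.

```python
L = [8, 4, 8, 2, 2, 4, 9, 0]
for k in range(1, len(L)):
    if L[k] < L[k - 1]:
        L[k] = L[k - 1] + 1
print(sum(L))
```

92

k=1: 4<8, L[1] = 8+1 = 9 → [8, 9, 8, 2, 2, 4, 9, 0]
k=2: 8<9, L[2] = 9+1 = 10 → [8, 9, 10, 2, 2, 4, 9, 0]
k=3: 2<10, L[3] = 10+1 = 11 → [8, 9, 10, 11, 2, 4, 9, 0]
k=4: 2<11, L[4] = 11+1 = 12 → [8, 9, 10, 11, 12, 4, 9, 0]
k=5: 4<12, L[5] = 12+1 = 13 → [8, 9, 10, 11, 12, 13, 9, 0]
k=6: 9<13, L[6] = 13+1 = 14 → [8, 9, 10, 11, 12, 13, 14, 0]
k=7: 0<14, L[7] = 14+1 = 15 → [8, 9, 10, 11, 12, 13, 14, 15]
sum = 92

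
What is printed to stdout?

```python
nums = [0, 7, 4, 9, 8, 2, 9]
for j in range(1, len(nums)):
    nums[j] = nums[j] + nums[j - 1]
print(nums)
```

j=1: nums[1] = 7+0 = 7 → [0, 7, 4, 9, 8, 2, 9]
j=2: nums[2] = 4+7 = 11 → [0, 7, 11, 9, 8, 2, 9]
j=3: nums[3] = 9+11 = 20 → [0, 7, 11, 20, 8, 2, 9]
j=4: nums[4] = 8+20 = 28 → [0, 7, 11, 20, 28, 2, 9]
j=5: nums[5] = 2+28 = 30 → [0, 7, 11, 20, 28, 30, 9]
j=6: nums[6] = 9+30 = 39 → [0, 7, 11, 20, 28, 30, 39]

[0, 7, 11, 20, 28, 30, 39]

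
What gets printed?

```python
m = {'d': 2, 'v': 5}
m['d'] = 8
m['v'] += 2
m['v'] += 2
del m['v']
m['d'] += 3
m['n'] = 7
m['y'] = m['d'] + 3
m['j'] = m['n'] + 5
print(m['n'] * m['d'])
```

77

m['d'] = 8 → {'d': 8, 'v': 5}
m['v'] = 5+2 = 7 → {'d': 8, 'v': 7}
m['v'] = 7+2 = 9 → {'d': 8, 'v': 9}
del 'v' → {'d': 8}
m['d'] = 8+3 = 11 → {'d': 11}
m['n'] = 7 → {'d': 11, 'n': 7}
m['y'] = m['d']+3 = 14 → {'d': 11, 'n': 7, 'y': 14}
m['j'] = m['n']+5 = 12 → {'d': 11, 'n': 7, 'y': 14, 'j': 12}
m['n']*m['d'] = 7*11 = 77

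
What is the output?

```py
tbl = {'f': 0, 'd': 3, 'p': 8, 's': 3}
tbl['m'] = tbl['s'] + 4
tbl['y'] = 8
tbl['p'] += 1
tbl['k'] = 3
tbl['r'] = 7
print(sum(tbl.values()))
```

tbl['m'] = tbl['s']+4 = 7 → {'f': 0, 'd': 3, 'p': 8, 's': 3, 'm': 7}
tbl['y'] = 8 → {'f': 0, 'd': 3, 'p': 8, 's': 3, 'm': 7, 'y': 8}
tbl['p'] = 8+1 = 9 → {'f': 0, 'd': 3, 'p': 9, 's': 3, 'm': 7, 'y': 8}
tbl['k'] = 3 → {'f': 0, 'd': 3, 'p': 9, 's': 3, 'm': 7, 'y': 8, 'k': 3}
tbl['r'] = 7 → {'f': 0, 'd': 3, 'p': 9, 's': 3, 'm': 7, 'y': 8, 'k': 3, 'r': 7}
sum of values = 40

40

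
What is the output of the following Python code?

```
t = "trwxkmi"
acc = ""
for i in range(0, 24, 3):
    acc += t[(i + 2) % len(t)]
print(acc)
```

i=0: add t[2]='w' → 'w'
i=3: add t[5]='m' → 'wm'
i=6: add t[1]='r' → 'wmr'
i=9: add t[4]='k' → 'wmrk'
i=12: add t[0]='t' → 'wmrkt'
i=15: add t[3]='x' → 'wmrktx'
i=18: add t[6]='i' → 'wmrktxi'
i=21: add t[2]='w' → 'wmrktxiw'

wmrktxiw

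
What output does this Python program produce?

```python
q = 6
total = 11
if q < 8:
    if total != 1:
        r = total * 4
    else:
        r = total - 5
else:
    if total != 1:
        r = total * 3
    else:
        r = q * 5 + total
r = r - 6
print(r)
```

q=6, total=11
q < 8 is True; total != 1 is True
→ r = total * 4 = 44
r = 44-6 = 38

38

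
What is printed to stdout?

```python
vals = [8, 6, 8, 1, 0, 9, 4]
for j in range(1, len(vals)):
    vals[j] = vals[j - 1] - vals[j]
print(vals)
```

[8, 2, -6, -7, -7, -16, -20]

j=1: vals[1] = 8-6 = 2 → [8, 2, 8, 1, 0, 9, 4]
j=2: vals[2] = 2-8 = -6 → [8, 2, -6, 1, 0, 9, 4]
j=3: vals[3] = (-6)-1 = -7 → [8, 2, -6, -7, 0, 9, 4]
j=4: vals[4] = (-7)-0 = -7 → [8, 2, -6, -7, -7, 9, 4]
j=5: vals[5] = (-7)-9 = -16 → [8, 2, -6, -7, -7, -16, 4]
j=6: vals[6] = (-16)-4 = -20 → [8, 2, -6, -7, -7, -16, -20]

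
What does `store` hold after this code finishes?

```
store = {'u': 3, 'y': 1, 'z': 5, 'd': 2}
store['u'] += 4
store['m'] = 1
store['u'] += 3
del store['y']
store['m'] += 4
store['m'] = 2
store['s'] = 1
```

store['u'] = 3+4 = 7 → {'u': 7, 'y': 1, 'z': 5, 'd': 2}
store['m'] = 1 → {'u': 7, 'y': 1, 'z': 5, 'd': 2, 'm': 1}
store['u'] = 7+3 = 10 → {'u': 10, 'y': 1, 'z': 5, 'd': 2, 'm': 1}
del 'y' → {'u': 10, 'z': 5, 'd': 2, 'm': 1}
store['m'] = 1+4 = 5 → {'u': 10, 'z': 5, 'd': 2, 'm': 5}
store['m'] = 2 → {'u': 10, 'z': 5, 'd': 2, 'm': 2}
store['s'] = 1 → {'u': 10, 'z': 5, 'd': 2, 'm': 2, 's': 1}

{'u': 10, 'z': 5, 'd': 2, 'm': 2, 's': 1}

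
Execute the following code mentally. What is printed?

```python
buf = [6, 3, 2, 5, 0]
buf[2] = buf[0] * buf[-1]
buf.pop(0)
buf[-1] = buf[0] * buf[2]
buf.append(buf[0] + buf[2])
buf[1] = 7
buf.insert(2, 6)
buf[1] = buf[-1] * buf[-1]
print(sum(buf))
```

101

buf[2] = buf[0]*buf[-1] = 6*0 = 0 → [6, 3, 0, 5, 0]
pop(0) removes 6 → [3, 0, 5, 0]
buf[-1] = buf[0]*buf[2] = 3*5 = 15 → [3, 0, 5, 15]
append buf[0]+buf[2] = 3+5 = 8 → [3, 0, 5, 15, 8]
buf[1] = 7 → [3, 7, 5, 15, 8]
insert 6 at 2 → [3, 7, 6, 5, 15, 8]
buf[1] = buf[-1]*buf[-1] = 8*8 = 64 → [3, 64, 6, 5, 15, 8]
sum = 101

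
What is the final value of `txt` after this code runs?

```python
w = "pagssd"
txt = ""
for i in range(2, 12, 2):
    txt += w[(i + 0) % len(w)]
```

i=2: add w[2]='g' → 'g'
i=4: add w[4]='s' → 'gs'
i=6: add w[0]='p' → 'gsp'
i=8: add w[2]='g' → 'gspg'
i=10: add w[4]='s' → 'gspgs'

'gspgs'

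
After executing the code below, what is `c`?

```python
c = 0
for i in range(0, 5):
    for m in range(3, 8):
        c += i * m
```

i=0,m=3: c = 0+0 = 0
i=0,m=4: c = 0+0 = 0
i=0,m=5: c = 0+0 = 0
i=0,m=6: c = 0+0 = 0
i=0,m=7: c = 0+0 = 0
i=1,m=3: c = 0+3 = 3
i=1,m=4: c = 3+4 = 7
i=1,m=5: c = 7+5 = 12
i=1,m=6: c = 12+6 = 18
i=1,m=7: c = 18+7 = 25
i=2,m=3: c = 25+6 = 31
i=2,m=4: c = 31+8 = 39
i=2,m=5: c = 39+10 = 49
i=2,m=6: c = 49+12 = 61
i=2,m=7: c = 61+14 = 75
i=3,m=3: c = 75+9 = 84
i=3,m=4: c = 84+12 = 96
i=3,m=5: c = 96+15 = 111
i=3,m=6: c = 111+18 = 129
i=3,m=7: c = 129+21 = 150
i=4,m=3: c = 150+12 = 162
i=4,m=4: c = 162+16 = 178
i=4,m=5: c = 178+20 = 198
i=4,m=6: c = 198+24 = 222
i=4,m=7: c = 222+28 = 250

250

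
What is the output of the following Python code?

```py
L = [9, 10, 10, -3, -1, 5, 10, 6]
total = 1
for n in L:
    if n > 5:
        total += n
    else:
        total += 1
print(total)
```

49

n=9: >5, total = 1+9 = 10
n=10: >5, total = 10+10 = 20
n=10: >5, total = 20+10 = 30
n=-3: not >5, total = 30+1 = 31
n=-1: not >5, total = 31+1 = 32
n=5: not >5, total = 32+1 = 33
n=10: >5, total = 33+10 = 43
n=6: >5, total = 43+6 = 49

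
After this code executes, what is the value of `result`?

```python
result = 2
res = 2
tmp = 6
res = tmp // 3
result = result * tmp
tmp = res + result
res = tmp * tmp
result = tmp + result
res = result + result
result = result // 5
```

5

res = 6//3 = 2
result = 2*6 = 12
tmp = 2+12 = 14
res = 14*14 = 196
result = 14+12 = 26
res = 26+26 = 52
result = 26//5 = 5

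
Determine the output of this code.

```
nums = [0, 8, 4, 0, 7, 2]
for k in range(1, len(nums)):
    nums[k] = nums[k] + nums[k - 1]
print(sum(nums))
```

72

k=1: nums[1] = 8+0 = 8 → [0, 8, 4, 0, 7, 2]
k=2: nums[2] = 4+8 = 12 → [0, 8, 12, 0, 7, 2]
k=3: nums[3] = 0+12 = 12 → [0, 8, 12, 12, 7, 2]
k=4: nums[4] = 7+12 = 19 → [0, 8, 12, 12, 19, 2]
k=5: nums[5] = 2+19 = 21 → [0, 8, 12, 12, 19, 21]
sum = 72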